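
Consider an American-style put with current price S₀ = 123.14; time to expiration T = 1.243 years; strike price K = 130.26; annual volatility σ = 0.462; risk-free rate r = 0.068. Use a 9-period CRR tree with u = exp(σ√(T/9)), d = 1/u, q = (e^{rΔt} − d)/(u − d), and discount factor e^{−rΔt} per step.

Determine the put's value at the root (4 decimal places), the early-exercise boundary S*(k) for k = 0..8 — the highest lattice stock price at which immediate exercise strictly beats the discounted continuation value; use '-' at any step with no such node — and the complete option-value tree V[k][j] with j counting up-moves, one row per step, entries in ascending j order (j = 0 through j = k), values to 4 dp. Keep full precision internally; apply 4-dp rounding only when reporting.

params: Δt=0.13811 u=1.18732 d=0.84224 q=0.48453 e^(-rΔt)=0.99065
t_9 payoffs: 103.9993 93.2399 78.0722 56.6899 26.5470 0.0000 0.0000 0.0000 0.0000 0.0000
t_8: node(8,0) S=31.1797 payoff=99.0803 vs cont=97.8627 → 99.0803 [stop]  node(8,1) S=43.9545 payoff=86.3055 vs cont=85.0879 → 86.3055 [stop]  node(8,2) S=61.9634 payoff=68.2966 vs cont=67.0790 → 68.2966 [stop]  node(8,3) S=87.3509 payoff=42.9091 vs cont=41.6915 → 42.9091 [stop]  node(8,4) S=123.1400 payoff=7.1200 vs cont=13.5564 → 13.5564 [wait]  node(8,5) S=173.5925 payoff=0.0000 vs cont=0.0000 → 0.0000 [wait]  node(8,6) S=244.7163 payoff=0.0000 vs cont=0.0000 → 0.0000 [wait]  node(8,7) S=344.9808 payoff=0.0000 vs cont=0.0000 → 0.0000 [wait]  node(8,8) S=486.3252 payoff=0.0000 vs cont=0.0000 → 0.0000 [wait]  ⇒ S*(8)=87.3509
t_7: node(7,0) S=37.0201 payoff=93.2399 vs cont=92.0223 → 93.2399 [stop]  node(7,1) S=52.1878 payoff=78.0722 vs cont=76.8545 → 78.0722 [stop]  node(7,2) S=73.5701 payoff=56.6899 vs cont=55.4723 → 56.6899 [stop]  node(7,3) S=103.7130 payoff=26.5470 vs cont=28.4188 → 28.4188 [wait]  node(7,4) S=146.2060 payoff=0.0000 vs cont=6.9227 → 6.9227 [wait]  node(7,5) S=206.1090 payoff=0.0000 vs cont=0.0000 → 0.0000 [wait]  node(7,6) S=290.5554 payoff=0.0000 vs cont=0.0000 → 0.0000 [wait]  node(7,7) S=409.6008 payoff=0.0000 vs cont=0.0000 → 0.0000 [wait]  ⇒ S*(7)=73.5701
t_6: node(6,0) S=43.9545 payoff=86.3055 vs cont=85.0879 → 86.3055 [stop]  node(6,1) S=61.9634 payoff=68.2966 vs cont=67.0790 → 68.2966 [stop]  node(6,2) S=87.3509 payoff=42.9091 vs cont=42.5900 → 42.9091 [stop]  node(6,3) S=123.1400 payoff=7.1200 vs cont=17.8351 → 17.8351 [wait]  node(6,4) S=173.5925 payoff=0.0000 vs cont=3.5351 → 3.5351 [wait]  node(6,5) S=244.7163 payoff=0.0000 vs cont=0.0000 → 0.0000 [wait]  node(6,6) S=344.9808 payoff=0.0000 vs cont=0.0000 → 0.0000 [wait]  ⇒ S*(6)=87.3509
t_5: node(5,0) S=52.1878 payoff=78.0722 vs cont=76.8545 → 78.0722 [stop]  node(5,1) S=73.5701 payoff=56.6899 vs cont=55.4723 → 56.6899 [stop]  node(5,2) S=103.7130 payoff=26.5470 vs cont=30.4726 → 30.4726 [wait]  node(5,3) S=146.2060 payoff=0.0000 vs cont=10.8044 → 10.8044 [wait]  node(5,4) S=206.1090 payoff=0.0000 vs cont=1.8052 → 1.8052 [wait]  node(5,5) S=290.5554 payoff=0.0000 vs cont=0.0000 → 0.0000 [wait]  ⇒ S*(5)=73.5701
t_4: node(4,0) S=61.9634 payoff=68.2966 vs cont=67.0790 → 68.2966 [stop]  node(4,1) S=87.3509 payoff=42.9091 vs cont=43.5758 → 43.5758 [wait]  node(4,2) S=123.1400 payoff=7.1200 vs cont=20.7471 → 20.7471 [wait]  node(4,3) S=173.5925 payoff=0.0000 vs cont=6.3838 → 6.3838 [wait]  node(4,4) S=244.7163 payoff=0.0000 vs cont=0.9218 → 0.9218 [wait]  ⇒ S*(4)=61.9634
t_3: node(3,0) S=73.5701 payoff=56.6899 vs cont=55.7923 → 56.6899 [stop]  node(3,1) S=103.7130 payoff=26.5470 vs cont=32.2108 → 32.2108 [wait]  node(3,2) S=146.2060 payoff=0.0000 vs cont=13.6589 → 13.6589 [wait]  node(3,3) S=206.1090 payoff=0.0000 vs cont=3.7024 → 3.7024 [wait]  ⇒ S*(3)=73.5701
t_2: node(2,0) S=87.3509 payoff=42.9091 vs cont=44.4101 → 44.4101 [wait]  node(2,1) S=123.1400 payoff=7.1200 vs cont=23.0048 → 23.0048 [wait]  node(2,2) S=173.5925 payoff=0.0000 vs cont=8.7521 → 8.7521 [wait]  ⇒ S*(2)=-
t_1: node(1,0) S=103.7130 payoff=26.5470 vs cont=33.7205 → 33.7205 [wait]  node(1,1) S=146.2060 payoff=0.0000 vs cont=15.9485 → 15.9485 [wait]  ⇒ S*(1)=-
t_0: node(0,0) S=123.1400 payoff=7.1200 vs cont=24.8748 → 24.8748 [wait]  ⇒ S*(0)=-

price = 24.8748
boundary = - - - 73.5701 61.9634 73.5701 87.3509 73.5701 87.3509
tree:
24.8748
33.7205 15.9485
44.4101 23.0048 8.7521
56.6899 32.2108 13.6589 3.7024
68.2966 43.5758 20.7471 6.3838 0.9218
78.0722 56.6899 30.4726 10.8044 1.8052 0.0000
86.3055 68.2966 42.9091 17.8351 3.5351 0.0000 0.0000
93.2399 78.0722 56.6899 28.4188 6.9227 0.0000 0.0000 0.0000
99.0803 86.3055 68.2966 42.9091 13.5564 0.0000 0.0000 0.0000 0.0000
103.9993 93.2399 78.0722 56.6899 26.5470 0.0000 0.0000 0.0000 0.0000 0.0000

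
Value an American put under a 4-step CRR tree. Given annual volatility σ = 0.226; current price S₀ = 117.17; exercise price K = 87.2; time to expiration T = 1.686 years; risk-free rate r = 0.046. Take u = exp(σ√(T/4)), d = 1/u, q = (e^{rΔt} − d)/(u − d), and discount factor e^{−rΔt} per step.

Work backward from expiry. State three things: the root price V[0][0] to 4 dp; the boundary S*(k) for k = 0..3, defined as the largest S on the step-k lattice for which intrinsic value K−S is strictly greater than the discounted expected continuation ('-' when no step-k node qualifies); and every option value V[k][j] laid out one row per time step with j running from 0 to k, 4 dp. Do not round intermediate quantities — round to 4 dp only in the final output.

params: Δt=0.42150 u=1.15804 d=0.86353 q=0.52986 e^(-rΔt)=0.98080
t_4 payoffs: 22.0481 0.0000 0.0000 0.0000 0.0000
t_3: node(3,0) S=75.4483 payoff=11.7517 vs cont=10.1666 → 11.7517 [stop]  node(3,1) S=101.1799 payoff=0.0000 vs cont=0.0000 → 0.0000 [wait]  node(3,2) S=135.6872 payoff=0.0000 vs cont=0.0000 → 0.0000 [wait]  node(3,3) S=181.9631 payoff=0.0000 vs cont=0.0000 → 0.0000 [wait]  ⇒ S*(3)=75.4483
t_2: node(2,0) S=87.3719 payoff=0.0000 vs cont=5.4188 → 5.4188 [wait]  node(2,1) S=117.1700 payoff=0.0000 vs cont=0.0000 → 0.0000 [wait]  node(2,2) S=157.1307 payoff=0.0000 vs cont=0.0000 → 0.0000 [wait]  ⇒ S*(2)=-
t_1: node(1,0) S=101.1799 payoff=0.0000 vs cont=2.4987 → 2.4987 [wait]  node(1,1) S=135.6872 payoff=0.0000 vs cont=0.0000 → 0.0000 [wait]  ⇒ S*(1)=-
t_0: node(0,0) S=117.1700 payoff=0.0000 vs cont=1.1522 → 1.1522 [wait]  ⇒ S*(0)=-

price = 1.1522
boundary = - - - 75.4483
tree:
1.1522
2.4987 0.0000
5.4188 0.0000 0.0000
11.7517 0.0000 0.0000 0.0000
22.0481 0.0000 0.0000 0.0000 0.0000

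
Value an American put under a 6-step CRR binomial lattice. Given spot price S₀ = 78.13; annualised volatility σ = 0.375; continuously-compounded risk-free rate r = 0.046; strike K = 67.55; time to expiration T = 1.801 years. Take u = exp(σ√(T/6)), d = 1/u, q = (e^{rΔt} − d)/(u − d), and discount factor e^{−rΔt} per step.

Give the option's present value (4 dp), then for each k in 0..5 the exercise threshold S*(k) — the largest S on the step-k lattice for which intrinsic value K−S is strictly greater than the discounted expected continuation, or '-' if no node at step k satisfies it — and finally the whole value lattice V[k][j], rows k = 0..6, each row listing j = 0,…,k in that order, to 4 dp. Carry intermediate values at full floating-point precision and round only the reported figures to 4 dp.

price = 8.0123
boundary = - - - 42.1829 34.3486 42.1829
tree:
8.0123
12.1929 3.7578
17.9528 6.3646 1.0693
25.3671 10.5153 2.0947 0.0000
33.2014 16.7741 4.1033 0.0000 0.0000
39.5807 25.3671 8.0381 0.0000 0.0000 0.0000
44.7752 33.2014 15.7460 0.0000 0.0000 0.0000 0.0000

params: Δt=0.30017 u=1.22808 d=0.81428 q=0.48242 e^(-rΔt)=0.98629
t_6 payoffs: 44.7752 33.2014 15.7460 0.0000 0.0000 0.0000 0.0000
t_5: node(5,0) S=27.9693 payoff=39.5807 vs cont=38.6544 → 39.5807 [stop]  node(5,1) S=42.1829 payoff=25.3671 vs cont=24.4408 → 25.3671 [stop]  node(5,2) S=63.6196 payoff=3.9304 vs cont=8.0381 → 8.0381 [wait]  node(5,3) S=95.9500 payoff=0.0000 vs cont=0.0000 → 0.0000 [wait]  node(5,4) S=144.7102 payoff=0.0000 vs cont=0.0000 → 0.0000 [wait]  node(5,5) S=218.2496 payoff=0.0000 vs cont=0.0000 → 0.0000 [wait]  ⇒ S*(5)=42.1829
t_4: node(4,0) S=34.3486 payoff=33.2014 vs cont=32.2751 → 33.2014 [stop]  node(4,1) S=51.8040 payoff=15.7460 vs cont=16.7741 → 16.7741 [wait]  node(4,2) S=78.1300 payoff=0.0000 vs cont=4.1033 → 4.1033 [wait]  node(4,3) S=117.8344 payoff=0.0000 vs cont=0.0000 → 0.0000 [wait]  node(4,4) S=177.7159 payoff=0.0000 vs cont=0.0000 → 0.0000 [wait]  ⇒ S*(4)=34.3486
t_3: node(3,0) S=42.1829 payoff=25.3671 vs cont=24.9300 → 25.3671 [stop]  node(3,1) S=63.6196 payoff=3.9304 vs cont=10.5153 → 10.5153 [wait]  node(3,2) S=95.9500 payoff=0.0000 vs cont=2.0947 → 2.0947 [wait]  node(3,3) S=144.7102 payoff=0.0000 vs cont=0.0000 → 0.0000 [wait]  ⇒ S*(3)=42.1829
t_2: node(2,0) S=51.8040 payoff=15.7460 vs cont=17.9528 → 17.9528 [wait]  node(2,1) S=78.1300 payoff=0.0000 vs cont=6.3646 → 6.3646 [wait]  node(2,2) S=117.8344 payoff=0.0000 vs cont=1.0693 → 1.0693 [wait]  ⇒ S*(2)=-
t_1: node(1,0) S=63.6196 payoff=3.9304 vs cont=12.1929 → 12.1929 [wait]  node(1,1) S=95.9500 payoff=0.0000 vs cont=3.7578 → 3.7578 [wait]  ⇒ S*(1)=-
t_0: node(0,0) S=78.1300 payoff=0.0000 vs cont=8.0123 → 8.0123 [wait]  ⇒ S*(0)=-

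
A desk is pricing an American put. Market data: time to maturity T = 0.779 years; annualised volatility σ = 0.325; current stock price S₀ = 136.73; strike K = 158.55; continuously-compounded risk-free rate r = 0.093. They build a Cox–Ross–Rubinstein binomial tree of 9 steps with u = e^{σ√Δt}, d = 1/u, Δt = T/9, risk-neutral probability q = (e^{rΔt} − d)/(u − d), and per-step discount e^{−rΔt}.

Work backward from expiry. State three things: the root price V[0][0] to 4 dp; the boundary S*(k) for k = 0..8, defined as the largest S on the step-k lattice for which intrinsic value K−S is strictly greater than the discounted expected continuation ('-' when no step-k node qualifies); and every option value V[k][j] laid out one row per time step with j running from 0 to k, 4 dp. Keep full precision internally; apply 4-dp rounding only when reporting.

params: Δt=0.08656 u=1.10034 d=0.90881 q=0.51831 e^(-rΔt)=0.99198
t_9 payoffs: 100.7225 88.5360 73.7812 55.9170 34.2880 8.1010 0.0000 0.0000 0.0000 0.0000
t_8: node(8,0) S=63.6297 payoff=94.9203 vs cont=93.6492 → 94.9203 [stop]  node(8,1) S=77.0390 payoff=81.5110 vs cont=80.2398 → 81.5110 [stop]  node(8,2) S=93.2742 payoff=65.2758 vs cont=64.0046 → 65.2758 [stop]  node(8,3) S=112.9309 payoff=45.6191 vs cont=44.3480 → 45.6191 [stop]  node(8,4) S=136.7300 payoff=21.8200 vs cont=20.5488 → 21.8200 [stop]  node(8,5) S=165.5445 payoff=0.0000 vs cont=3.8709 → 3.8709 [wait]  node(8,6) S=200.4315 payoff=0.0000 vs cont=0.0000 → 0.0000 [wait]  node(8,7) S=242.6705 payoff=0.0000 vs cont=0.0000 → 0.0000 [wait]  node(8,8) S=293.8110 payoff=0.0000 vs cont=0.0000 → 0.0000 [wait]  ⇒ S*(8)=136.7300
t_7: node(7,0) S=70.0140 payoff=88.5360 vs cont=87.2648 → 88.5360 [stop]  node(7,1) S=84.7688 payoff=73.7812 vs cont=72.5100 → 73.7812 [stop]  node(7,2) S=102.6330 payoff=55.9170 vs cont=54.6458 → 55.9170 [stop]  node(7,3) S=124.2620 payoff=34.2880 vs cont=33.0169 → 34.2880 [stop]  node(7,4) S=150.4490 payoff=8.1010 vs cont=12.4164 → 12.4164 [wait]  node(7,5) S=182.1547 payoff=0.0000 vs cont=1.8496 → 1.8496 [wait]  node(7,6) S=220.5421 payoff=0.0000 vs cont=0.0000 → 0.0000 [wait]  node(7,7) S=267.0192 payoff=0.0000 vs cont=0.0000 → 0.0000 [wait]  ⇒ S*(7)=124.2620
t_6: node(6,0) S=77.0390 payoff=81.5110 vs cont=80.2398 → 81.5110 [stop]  node(6,1) S=93.2742 payoff=65.2758 vs cont=64.0046 → 65.2758 [stop]  node(6,2) S=112.9309 payoff=45.6191 vs cont=44.3480 → 45.6191 [stop]  node(6,3) S=136.7300 payoff=21.8200 vs cont=22.7676 → 22.7676 [wait]  node(6,4) S=165.5445 payoff=0.0000 vs cont=6.8838 → 6.8838 [wait]  node(6,5) S=200.4315 payoff=0.0000 vs cont=0.8838 → 0.8838 [wait]  node(6,6) S=242.6705 payoff=0.0000 vs cont=0.0000 → 0.0000 [wait]  ⇒ S*(6)=112.9309
t_5: node(5,0) S=84.7688 payoff=73.7812 vs cont=72.5100 → 73.7812 [stop]  node(5,1) S=102.6330 payoff=55.9170 vs cont=54.6458 → 55.9170 [stop]  node(5,2) S=124.2620 payoff=34.2880 vs cont=33.5041 → 34.2880 [stop]  node(5,3) S=150.4490 payoff=8.1010 vs cont=14.4183 → 14.4183 [wait]  node(5,4) S=182.1547 payoff=0.0000 vs cont=3.7437 → 3.7437 [wait]  node(5,5) S=220.5421 payoff=0.0000 vs cont=0.4223 → 0.4223 [wait]  ⇒ S*(5)=124.2620
t_4: node(4,0) S=93.2742 payoff=65.2758 vs cont=64.0046 → 65.2758 [stop]  node(4,1) S=112.9309 payoff=45.6191 vs cont=44.3480 → 45.6191 [stop]  node(4,2) S=136.7300 payoff=21.8200 vs cont=23.7970 → 23.7970 [wait]  node(4,3) S=165.5445 payoff=0.0000 vs cont=8.8143 → 8.8143 [wait]  node(4,4) S=200.4315 payoff=0.0000 vs cont=2.0059 → 2.0059 [wait]  ⇒ S*(4)=112.9309
t_3: node(3,0) S=102.6330 payoff=55.9170 vs cont=54.6458 → 55.9170 [stop]  node(3,1) S=124.2620 payoff=34.2880 vs cont=34.0333 → 34.2880 [stop]  node(3,2) S=150.4490 payoff=8.1010 vs cont=15.9027 → 15.9027 [wait]  node(3,3) S=182.1547 payoff=0.0000 vs cont=5.2430 → 5.2430 [wait]  ⇒ S*(3)=124.2620
t_2: node(2,0) S=112.9309 payoff=45.6191 vs cont=44.3480 → 45.6191 [stop]  node(2,1) S=136.7300 payoff=21.8200 vs cont=24.5602 → 24.5602 [wait]  node(2,2) S=165.5445 payoff=0.0000 vs cont=10.2945 → 10.2945 [wait]  ⇒ S*(2)=112.9309
t_1: node(1,0) S=124.2620 payoff=34.2880 vs cont=34.4257 → 34.4257 [wait]  node(1,1) S=150.4490 payoff=8.1010 vs cont=17.0284 → 17.0284 [wait]  ⇒ S*(1)=-
t_0: node(0,0) S=136.7300 payoff=21.8200 vs cont=25.2048 → 25.2048 [wait]  ⇒ S*(0)=-

price = 25.2048
boundary = - - 112.9309 124.2620 112.9309 124.2620 112.9309 124.2620 136.7300
tree:
25.2048
34.4257 17.0284
45.6191 24.5602 10.2945
55.9170 34.2880 15.9027 5.2430
65.2758 45.6191 23.7970 8.8143 2.0059
73.7812 55.9170 34.2880 14.4183 3.7437 0.4223
81.5110 65.2758 45.6191 22.7676 6.8838 0.8838 0.0000
88.5360 73.7812 55.9170 34.2880 12.4164 1.8496 0.0000 0.0000
94.9203 81.5110 65.2758 45.6191 21.8200 3.8709 0.0000 0.0000 0.0000
100.7225 88.5360 73.7812 55.9170 34.2880 8.1010 0.0000 0.0000 0.0000 0.0000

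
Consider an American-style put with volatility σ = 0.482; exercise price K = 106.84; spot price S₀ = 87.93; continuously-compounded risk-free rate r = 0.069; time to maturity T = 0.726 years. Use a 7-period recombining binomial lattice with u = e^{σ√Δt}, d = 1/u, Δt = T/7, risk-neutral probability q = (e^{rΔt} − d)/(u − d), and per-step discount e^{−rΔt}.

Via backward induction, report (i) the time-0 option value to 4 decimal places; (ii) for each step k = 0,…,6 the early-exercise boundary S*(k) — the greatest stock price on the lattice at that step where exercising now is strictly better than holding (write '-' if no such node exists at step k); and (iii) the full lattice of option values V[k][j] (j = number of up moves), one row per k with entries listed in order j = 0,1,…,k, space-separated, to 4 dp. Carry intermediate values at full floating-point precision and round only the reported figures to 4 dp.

params: Δt=0.10371 u=1.16792 d=0.85622 q=0.48431 e^(-rΔt)=0.99287
t_7 payoffs: 77.1754 66.3762 51.6456 31.5525 4.1446 0.0000 0.0000 0.0000
t_6: node(6,0) S=34.6460 payoff=72.1940 vs cont=71.4322 → 72.1940 [stop]  node(6,1) S=47.2586 payoff=59.5814 vs cont=58.8196 → 59.5814 [stop]  node(6,2) S=64.4628 payoff=42.3772 vs cont=41.6154 → 42.3772 [stop]  node(6,3) S=87.9300 payoff=18.9100 vs cont=18.1482 → 18.9100 [stop]  node(6,4) S=119.9403 payoff=0.0000 vs cont=2.1221 → 2.1221 [wait]  node(6,5) S=163.6038 payoff=0.0000 vs cont=0.0000 → 0.0000 [wait]  node(6,6) S=223.1627 payoff=0.0000 vs cont=0.0000 → 0.0000 [wait]  ⇒ S*(6)=87.9300
t_5: node(5,0) S=40.4638 payoff=66.3762 vs cont=65.6144 → 66.3762 [stop]  node(5,1) S=55.1944 payoff=51.6456 vs cont=50.8838 → 51.6456 [stop]  node(5,2) S=75.2875 payoff=31.5525 vs cont=30.7906 → 31.5525 [stop]  node(5,3) S=102.6954 payoff=4.1446 vs cont=10.7025 → 10.7025 [wait]  node(5,4) S=140.0810 payoff=0.0000 vs cont=1.0865 → 1.0865 [wait]  node(5,5) S=191.0766 payoff=0.0000 vs cont=0.0000 → 0.0000 [wait]  ⇒ S*(5)=75.2875
t_4: node(4,0) S=47.2586 payoff=59.5814 vs cont=58.8196 → 59.5814 [stop]  node(4,1) S=64.4628 payoff=42.3772 vs cont=41.6154 → 42.3772 [stop]  node(4,2) S=87.9300 payoff=18.9100 vs cont=21.3016 → 21.3016 [wait]  node(4,3) S=119.9403 payoff=0.0000 vs cont=6.0023 → 6.0023 [wait]  node(4,4) S=163.6038 payoff=0.0000 vs cont=0.5563 → 0.5563 [wait]  ⇒ S*(4)=64.4628
t_3: node(3,0) S=55.1944 payoff=51.6456 vs cont=50.8838 → 51.6456 [stop]  node(3,1) S=75.2875 payoff=31.5525 vs cont=31.9407 → 31.9407 [wait]  node(3,2) S=102.6954 payoff=4.1446 vs cont=13.7929 → 13.7929 [wait]  node(3,3) S=140.0810 payoff=0.0000 vs cont=3.3407 → 3.3407 [wait]  ⇒ S*(3)=55.1944
t_2: node(2,0) S=64.4628 payoff=42.3772 vs cont=41.8020 → 42.3772 [stop]  node(2,1) S=87.9300 payoff=18.9100 vs cont=22.9864 → 22.9864 [wait]  node(2,2) S=119.9403 payoff=0.0000 vs cont=8.6685 → 8.6685 [wait]  ⇒ S*(2)=64.4628
t_1: node(1,0) S=75.2875 payoff=31.5525 vs cont=32.7508 → 32.7508 [wait]  node(1,1) S=102.6954 payoff=4.1446 vs cont=15.9376 → 15.9376 [wait]  ⇒ S*(1)=-
t_0: node(0,0) S=87.9300 payoff=18.9100 vs cont=24.4325 → 24.4325 [wait]  ⇒ S*(0)=-

price = 24.4325
boundary = - - 64.4628 55.1944 64.4628 75.2875 87.9300
tree:
24.4325
32.7508 15.9376
42.3772 22.9864 8.6685
51.6456 31.9407 13.7929 3.3407
59.5814 42.3772 21.3016 6.0023 0.5563
66.3762 51.6456 31.5525 10.7025 1.0865 0.0000
72.1940 59.5814 42.3772 18.9100 2.1221 0.0000 0.0000
77.1754 66.3762 51.6456 31.5525 4.1446 0.0000 0.0000 0.0000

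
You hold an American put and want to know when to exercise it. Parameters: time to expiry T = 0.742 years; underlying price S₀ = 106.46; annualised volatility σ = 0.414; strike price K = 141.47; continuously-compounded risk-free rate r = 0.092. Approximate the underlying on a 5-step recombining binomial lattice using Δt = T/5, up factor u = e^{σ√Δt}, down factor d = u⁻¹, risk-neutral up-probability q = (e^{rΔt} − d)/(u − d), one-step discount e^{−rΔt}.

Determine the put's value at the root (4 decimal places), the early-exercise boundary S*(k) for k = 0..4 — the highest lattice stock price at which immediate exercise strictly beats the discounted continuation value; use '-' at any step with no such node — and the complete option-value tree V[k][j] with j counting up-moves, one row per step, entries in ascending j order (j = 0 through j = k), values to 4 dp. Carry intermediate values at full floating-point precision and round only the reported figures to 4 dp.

Δt=0.14840, u=1.17291, d=0.85258, q=0.50313, disc=e^(-rΔt)=0.98644
k=5 terminal: V=max(K-S,0) → 93.5109 75.4923 50.7040 16.6025 0.0000 0.0000
k=4: j=0 S=56.2515 intr=85.2185 cont=83.3001 V=85.2185[EX]; j=1 S=77.3856 intr=64.0844 cont=62.1660 V=64.0844[EX]; j=2 S=106.4600 intr=35.0100 cont=33.0917 V=35.0100[EX]; j=3 S=146.4578 intr=0.0000 cont=8.1374 V=8.1374[hold]; j=4 S=201.4831 intr=0.0000 cont=0.0000 V=0.0000[hold]  S*(4)=106.4600
k=3: j=0 S=65.9777 intr=75.4923 cont=73.5739 V=75.4923[EX]; j=1 S=90.7660 intr=50.7040 cont=48.7856 V=50.7040[EX]; j=2 S=124.8675 intr=16.6025 cont=21.1983 V=21.1983[hold]; j=3 S=171.7812 intr=0.0000 cont=3.9884 V=3.9884[hold]  S*(3)=90.7660
k=2: j=0 S=77.3856 intr=64.0844 cont=62.1660 V=64.0844[EX]; j=1 S=106.4600 intr=35.0100 cont=35.3726 V=35.3726[hold]; j=2 S=146.4578 intr=0.0000 cont=12.3695 V=12.3695[hold]  S*(2)=77.3856
k=1: j=0 S=90.7660 intr=50.7040 cont=48.9656 V=50.7040[EX]; j=1 S=124.8675 intr=16.6025 cont=23.4764 V=23.4764[hold]  S*(1)=90.7660
k=0: j=0 S=106.4600 intr=35.0100 cont=36.5032 V=36.5032[hold]  S*(0)=-

price = 36.5032
boundary = - 90.7660 77.3856 90.7660 106.4600
tree:
36.5032
50.7040 23.4764
64.0844 35.3726 12.3695
75.4923 50.7040 21.1983 3.9884
85.2185 64.0844 35.0100 8.1374 0.0000
93.5109 75.4923 50.7040 16.6025 0.0000 0.0000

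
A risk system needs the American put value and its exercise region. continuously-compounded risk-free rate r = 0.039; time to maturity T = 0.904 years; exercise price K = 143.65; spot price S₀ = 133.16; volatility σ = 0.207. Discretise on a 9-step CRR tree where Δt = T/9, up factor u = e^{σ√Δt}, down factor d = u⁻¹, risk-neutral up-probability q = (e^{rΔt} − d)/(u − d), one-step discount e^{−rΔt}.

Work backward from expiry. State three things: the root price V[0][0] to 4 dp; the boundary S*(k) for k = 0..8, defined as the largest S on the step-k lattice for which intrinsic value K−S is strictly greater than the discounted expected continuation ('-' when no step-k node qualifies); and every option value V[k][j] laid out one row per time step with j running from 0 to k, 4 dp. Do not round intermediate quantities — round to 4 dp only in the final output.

price = 14.5757
boundary = - - 116.7859 109.3702 116.7859 109.3702 116.7859 124.7045 133.1600
tree:
14.5757
20.1043 9.4491
26.8641 13.8536 5.3483
34.2798 19.6560 8.4620 2.4392
41.2247 26.8641 12.9772 4.2489 0.7434
47.7286 34.2798 19.1390 7.2385 1.4489 0.0806
53.8195 41.2247 26.8641 11.9664 2.8145 0.1663 0.0000
59.5236 47.7286 34.2798 18.9455 5.4456 0.3431 0.0000 0.0000
64.8655 53.8195 41.2247 26.8641 10.4900 0.7081 0.0000 0.0000 0.0000
69.8683 59.5236 47.7286 34.2798 18.9455 1.4612 0.0000 0.0000 0.0000 0.0000

Δt=0.10044  u=1.06780  d=0.93650  q=0.51350  discount=0.99609
step 9 (expiry): payoffs max(K−S,0) = 69.8683 59.5236 47.7286 34.2798 18.9455 1.4612 0.0000 0.0000 0.0000 0.0000
step 8: (k=8,j=0): S=78.7845, (K−S)⁺=64.8655, hold=64.3039 ⇒ V=64.8655 exercise | (k=8,j=1): S=89.8305, (K−S)⁺=53.8195, hold=53.2579 ⇒ V=53.8195 exercise | (k=8,j=2): S=102.4253, (K−S)⁺=41.2247, hold=40.6631 ⇒ V=41.2247 exercise | (k=8,j=3): S=116.7859, (K−S)⁺=26.8641, hold=26.3025 ⇒ V=26.8641 exercise | (k=8,j=4): S=133.1600, (K−S)⁺=10.4900, hold=9.9284 ⇒ V=10.4900 exercise | (k=8,j=5): S=151.8298, (K−S)⁺=0.0000, hold=0.7081 ⇒ V=0.7081 continue | (k=8,j=6): S=173.1173, (K−S)⁺=0.0000, hold=0.0000 ⇒ V=0.0000 continue | (k=8,j=7): S=197.3893, (K−S)⁺=0.0000, hold=0.0000 ⇒ V=0.0000 continue | (k=8,j=8): S=225.0645, (K−S)⁺=0.0000, hold=0.0000 ⇒ V=0.0000 continue  boundary S*=133.1600
step 7: (k=7,j=0): S=84.1264, (K−S)⁺=59.5236, hold=58.9620 ⇒ V=59.5236 exercise | (k=7,j=1): S=95.9214, (K−S)⁺=47.7286, hold=47.1670 ⇒ V=47.7286 exercise | (k=7,j=2): S=109.3702, (K−S)⁺=34.2798, hold=33.7182 ⇒ V=34.2798 exercise | (k=7,j=3): S=124.7045, (K−S)⁺=18.9455, hold=18.3839 ⇒ V=18.9455 exercise | (k=7,j=4): S=142.1888, (K−S)⁺=1.4612, hold=5.4456 ⇒ V=5.4456 continue | (k=7,j=5): S=162.1245, (K−S)⁺=0.0000, hold=0.3431 ⇒ V=0.3431 continue | (k=7,j=6): S=184.8554, (K−S)⁺=0.0000, hold=0.0000 ⇒ V=0.0000 continue | (k=7,j=7): S=210.7732, (K−S)⁺=0.0000, hold=0.0000 ⇒ V=0.0000 continue  boundary S*=124.7045
step 6: (k=6,j=0): S=89.8305, (K−S)⁺=53.8195, hold=53.2579 ⇒ V=53.8195 exercise | (k=6,j=1): S=102.4253, (K−S)⁺=41.2247, hold=40.6631 ⇒ V=41.2247 exercise | (k=6,j=2): S=116.7859, (K−S)⁺=26.8641, hold=26.3025 ⇒ V=26.8641 exercise | (k=6,j=3): S=133.1600, (K−S)⁺=10.4900, hold=11.9664 ⇒ V=11.9664 continue | (k=6,j=4): S=151.8298, (K−S)⁺=0.0000, hold=2.8145 ⇒ V=2.8145 continue | (k=6,j=5): S=173.1173, (K−S)⁺=0.0000, hold=0.1663 ⇒ V=0.1663 continue | (k=6,j=6): S=197.3893, (K−S)⁺=0.0000, hold=0.0000 ⇒ V=0.0000 continue  boundary S*=116.7859
step 5: (k=5,j=0): S=95.9214, (K−S)⁺=47.7286, hold=47.1670 ⇒ V=47.7286 exercise | (k=5,j=1): S=109.3702, (K−S)⁺=34.2798, hold=33.7182 ⇒ V=34.2798 exercise | (k=5,j=2): S=124.7045, (K−S)⁺=18.9455, hold=19.1390 ⇒ V=19.1390 continue | (k=5,j=3): S=142.1888, (K−S)⁺=1.4612, hold=7.2385 ⇒ V=7.2385 continue | (k=5,j=4): S=162.1245, (K−S)⁺=0.0000, hold=1.4489 ⇒ V=1.4489 continue | (k=5,j=5): S=184.8554, (K−S)⁺=0.0000, hold=0.0806 ⇒ V=0.0806 continue  boundary S*=109.3702
step 4: (k=4,j=0): S=102.4253, (K−S)⁺=41.2247, hold=40.6631 ⇒ V=41.2247 exercise | (k=4,j=1): S=116.7859, (K−S)⁺=26.8641, hold=26.4014 ⇒ V=26.8641 exercise | (k=4,j=2): S=133.1600, (K−S)⁺=10.4900, hold=12.9772 ⇒ V=12.9772 continue | (k=4,j=3): S=151.8298, (K−S)⁺=0.0000, hold=4.2489 ⇒ V=4.2489 continue | (k=4,j=4): S=173.1173, (K−S)⁺=0.0000, hold=0.7434 ⇒ V=0.7434 continue  boundary S*=116.7859
step 3: (k=3,j=0): S=109.3702, (K−S)⁺=34.2798, hold=33.7182 ⇒ V=34.2798 exercise | (k=3,j=1): S=124.7045, (K−S)⁺=18.9455, hold=19.6560 ⇒ V=19.6560 continue | (k=3,j=2): S=142.1888, (K−S)⁺=1.4612, hold=8.4620 ⇒ V=8.4620 continue | (k=3,j=3): S=162.1245, (K−S)⁺=0.0000, hold=2.4392 ⇒ V=2.4392 continue  boundary S*=109.3702
step 2: (k=2,j=0): S=116.7859, (K−S)⁺=26.8641, hold=26.6659 ⇒ V=26.8641 exercise | (k=2,j=1): S=133.1600, (K−S)⁺=10.4900, hold=13.8536 ⇒ V=13.8536 continue | (k=2,j=2): S=151.8298, (K−S)⁺=0.0000, hold=5.3483 ⇒ V=5.3483 continue  boundary S*=116.7859
step 1: (k=1,j=0): S=124.7045, (K−S)⁺=18.9455, hold=20.1043 ⇒ V=20.1043 continue | (k=1,j=1): S=142.1888, (K−S)⁺=1.4612, hold=9.4491 ⇒ V=9.4491 continue  boundary S*=-
step 0: (k=0,j=0): S=133.1600, (K−S)⁺=10.4900, hold=14.5757 ⇒ V=14.5757 continue  boundary S*=-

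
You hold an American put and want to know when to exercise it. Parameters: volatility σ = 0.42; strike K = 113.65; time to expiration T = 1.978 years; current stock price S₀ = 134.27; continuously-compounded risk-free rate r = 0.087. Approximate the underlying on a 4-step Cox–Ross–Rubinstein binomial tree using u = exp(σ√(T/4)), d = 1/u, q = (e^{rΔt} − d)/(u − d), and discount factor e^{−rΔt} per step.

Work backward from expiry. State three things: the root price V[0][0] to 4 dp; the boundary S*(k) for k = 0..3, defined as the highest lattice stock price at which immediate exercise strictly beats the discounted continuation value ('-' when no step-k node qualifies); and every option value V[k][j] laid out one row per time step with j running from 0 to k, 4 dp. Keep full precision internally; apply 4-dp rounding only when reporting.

price = 13.1391
boundary = - - 74.3779 55.3575
tree:
13.1391
23.1217 4.3134
39.2721 9.0069 0.0000
58.2925 18.8075 0.0000 0.0000
72.4489 39.2721 0.0000 0.0000 0.0000

Δt=0.49450  u=1.34359  d=0.74427  q=0.50005  discount=0.95789
step 4 (expiry): payoffs max(K−S,0) = 72.4489 39.2721 0.0000 0.0000 0.0000
step 3: (k=3,j=0): S=55.3575, (K−S)⁺=58.2925, hold=53.5068 ⇒ V=58.2925 exercise | (k=3,j=1): S=99.9336, (K−S)⁺=13.7164, hold=18.8075 ⇒ V=18.8075 continue | (k=3,j=2): S=180.4042, (K−S)⁺=0.0000, hold=0.0000 ⇒ V=0.0000 continue | (k=3,j=3): S=325.6729, (K−S)⁺=0.0000, hold=0.0000 ⇒ V=0.0000 continue  boundary S*=55.3575
step 2: (k=2,j=0): S=74.3779, (K−S)⁺=39.2721, hold=36.9249 ⇒ V=39.2721 exercise | (k=2,j=1): S=134.2700, (K−S)⁺=0.0000, hold=9.0069 ⇒ V=9.0069 continue | (k=2,j=2): S=242.3896, (K−S)⁺=0.0000, hold=0.0000 ⇒ V=0.0000 continue  boundary S*=74.3779
step 1: (k=1,j=0): S=99.9336, (K−S)⁺=13.7164, hold=23.1217 ⇒ V=23.1217 continue | (k=1,j=1): S=180.4042, (K−S)⁺=0.0000, hold=4.3134 ⇒ V=4.3134 continue  boundary S*=-
step 0: (k=0,j=0): S=134.2700, (K−S)⁺=0.0000, hold=13.1391 ⇒ V=13.1391 continue  boundary S*=-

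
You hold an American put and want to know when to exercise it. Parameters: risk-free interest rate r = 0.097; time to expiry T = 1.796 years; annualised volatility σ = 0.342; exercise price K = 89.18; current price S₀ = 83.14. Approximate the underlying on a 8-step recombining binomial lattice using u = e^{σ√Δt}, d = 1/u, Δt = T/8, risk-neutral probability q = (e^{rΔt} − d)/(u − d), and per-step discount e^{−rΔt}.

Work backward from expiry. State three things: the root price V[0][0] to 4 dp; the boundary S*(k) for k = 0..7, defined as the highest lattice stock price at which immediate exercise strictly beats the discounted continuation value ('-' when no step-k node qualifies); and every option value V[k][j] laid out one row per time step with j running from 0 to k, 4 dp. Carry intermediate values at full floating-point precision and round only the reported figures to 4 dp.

Δt=0.22450, u=1.17591, d=0.85040, q=0.52721, disc=e^(-rΔt)=0.97846
k=8 terminal: V=max(K-S,0) → 66.4390 57.7344 45.6980 29.0543 6.0400 0.0000 0.0000 0.0000 0.0000
k=7: j=0 S=26.7414 intr=62.4386 cont=60.5175 V=62.4386[EX]; j=1 S=36.9773 intr=52.2027 cont=50.2817 V=52.2027[EX]; j=2 S=51.1311 intr=38.0489 cont=36.1279 V=38.0489[EX]; j=3 S=70.7025 intr=18.4775 cont=16.5564 V=18.4775[EX]; j=4 S=97.7654 intr=0.0000 cont=2.7941 V=2.7941[hold]; j=5 S=135.1871 intr=0.0000 cont=0.0000 V=0.0000[hold]; j=6 S=186.9327 intr=0.0000 cont=0.0000 V=0.0000[hold]; j=7 S=258.4849 intr=0.0000 cont=0.0000 V=0.0000[hold]  S*(7)=70.7025
k=6: j=0 S=31.4456 intr=57.7344 cont=55.8134 V=57.7344[EX]; j=1 S=43.4820 intr=45.6980 cont=43.7769 V=45.6980[EX]; j=2 S=60.1257 intr=29.0543 cont=27.1333 V=29.0543[EX]; j=3 S=83.1400 intr=6.0400 cont=9.9891 V=9.9891[hold]; j=4 S=114.9635 intr=0.0000 cont=1.2926 V=1.2926[hold]; j=5 S=158.9682 intr=0.0000 cont=0.0000 V=0.0000[hold]; j=6 S=219.8165 intr=0.0000 cont=0.0000 V=0.0000[hold]  S*(6)=60.1257
k=5: j=0 S=36.9773 intr=52.2027 cont=50.2817 V=52.2027[EX]; j=1 S=51.1311 intr=38.0489 cont=36.1279 V=38.0489[EX]; j=2 S=70.7025 intr=18.4775 cont=18.5936 V=18.5936[hold]; j=3 S=97.7654 intr=0.0000 cont=5.2878 V=5.2878[hold]; j=4 S=135.1871 intr=0.0000 cont=0.5980 V=0.5980[hold]; j=5 S=186.9327 intr=0.0000 cont=0.0000 V=0.0000[hold]  S*(5)=51.1311
k=4: j=0 S=43.4820 intr=45.6980 cont=43.7769 V=45.6980[EX]; j=1 S=60.1257 intr=29.0543 cont=27.1932 V=29.0543[EX]; j=2 S=83.1400 intr=6.0400 cont=11.3292 V=11.3292[hold]; j=3 S=114.9635 intr=0.0000 cont=2.7546 V=2.7546[hold]; j=4 S=158.9682 intr=0.0000 cont=0.2766 V=0.2766[hold]  S*(4)=60.1257
k=3: j=0 S=51.1311 intr=38.0489 cont=36.1279 V=38.0489[EX]; j=1 S=70.7025 intr=18.4775 cont=19.2849 V=19.2849[hold]; j=2 S=97.7654 intr=0.0000 cont=6.6619 V=6.6619[hold]; j=3 S=135.1871 intr=0.0000 cont=1.4170 V=1.4170[hold]  S*(3)=51.1311
k=2: j=0 S=60.1257 intr=29.0543 cont=27.5498 V=29.0543[EX]; j=1 S=83.1400 intr=6.0400 cont=12.3579 V=12.3579[hold]; j=2 S=114.9635 intr=0.0000 cont=3.8128 V=3.8128[hold]  S*(2)=60.1257
k=1: j=0 S=70.7025 intr=18.4775 cont=19.8155 V=19.8155[hold]; j=1 S=97.7654 intr=0.0000 cont=7.6837 V=7.6837[hold]  S*(1)=-
k=0: j=0 S=83.1400 intr=6.0400 cont=13.1304 V=13.1304[hold]  S*(0)=-

price = 13.1304
boundary = - - 60.1257 51.1311 60.1257 51.1311 60.1257 70.7025
tree:
13.1304
19.8155 7.6837
29.0543 12.3579 3.8128
38.0489 19.2849 6.6619 1.4170
45.6980 29.0543 11.3292 2.7546 0.2766
52.2027 38.0489 18.5936 5.2878 0.5980 0.0000
57.7344 45.6980 29.0543 9.9891 1.2926 0.0000 0.0000
62.4386 52.2027 38.0489 18.4775 2.7941 0.0000 0.0000 0.0000
66.4390 57.7344 45.6980 29.0543 6.0400 0.0000 0.0000 0.0000 0.0000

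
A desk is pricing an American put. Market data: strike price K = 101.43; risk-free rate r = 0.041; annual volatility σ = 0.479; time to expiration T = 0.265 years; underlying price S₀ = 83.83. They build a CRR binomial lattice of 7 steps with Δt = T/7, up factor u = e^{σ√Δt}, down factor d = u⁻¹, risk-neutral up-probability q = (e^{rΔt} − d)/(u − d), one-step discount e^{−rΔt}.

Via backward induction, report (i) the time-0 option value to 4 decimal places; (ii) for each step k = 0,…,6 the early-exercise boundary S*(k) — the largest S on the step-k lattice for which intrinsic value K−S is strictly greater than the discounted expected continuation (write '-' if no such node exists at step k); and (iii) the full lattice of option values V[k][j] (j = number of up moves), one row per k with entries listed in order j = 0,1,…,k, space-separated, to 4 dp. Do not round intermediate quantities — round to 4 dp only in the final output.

Δt=0.03786, u=1.09768, d=0.91101, q=0.48504, disc=e^(-rΔt)=0.99845
k=7 terminal: V=max(K-S,0) → 57.7714 48.8257 38.0470 25.0598 9.4115 0.0000 0.0000 0.0000
k=6: j=0 S=47.9232 intr=53.5068 cont=53.3495 V=53.5068[EX]; j=1 S=57.7427 intr=43.6873 cont=43.5300 V=43.6873[EX]; j=2 S=69.5742 intr=31.8558 cont=31.6985 V=31.8558[EX]; j=3 S=83.8300 intr=17.6000 cont=17.4427 V=17.6000[EX]; j=4 S=101.0068 intr=0.4232 cont=4.8390 V=4.8390[hold]; j=5 S=121.7032 intr=0.0000 cont=0.0000 V=0.0000[hold]; j=6 S=146.6403 intr=0.0000 cont=0.0000 V=0.0000[hold]  S*(6)=83.8300
k=5: j=0 S=52.6043 intr=48.8257 cont=48.6684 V=48.8257[EX]; j=1 S=63.3830 intr=38.0470 cont=37.8897 V=38.0470[EX]; j=2 S=76.3702 intr=25.0598 cont=24.9025 V=25.0598[EX]; j=3 S=92.0185 intr=9.4115 cont=11.3927 V=11.3927[hold]; j=4 S=110.8732 intr=0.0000 cont=2.4881 V=2.4881[hold]; j=5 S=133.5911 intr=0.0000 cont=0.0000 V=0.0000[hold]  S*(5)=76.3702
k=4: j=0 S=57.7427 intr=43.6873 cont=43.5300 V=43.6873[EX]; j=1 S=69.5742 intr=31.8558 cont=31.6985 V=31.8558[EX]; j=2 S=83.8300 intr=17.6000 cont=18.4022 V=18.4022[hold]; j=3 S=101.0068 intr=0.4232 cont=7.0627 V=7.0627[hold]; j=4 S=121.7032 intr=0.0000 cont=1.2793 V=1.2793[hold]  S*(4)=69.5742
k=3: j=0 S=63.3830 intr=38.0470 cont=37.8897 V=38.0470[EX]; j=1 S=76.3702 intr=25.0598 cont=25.2910 V=25.2910[hold]; j=2 S=92.0185 intr=9.4115 cont=12.8821 V=12.8821[hold]; j=3 S=110.8732 intr=0.0000 cont=4.2509 V=4.2509[hold]  S*(3)=63.3830
k=2: j=0 S=69.5742 intr=31.8558 cont=31.8104 V=31.8558[EX]; j=1 S=83.8300 intr=17.6000 cont=19.2423 V=19.2423[hold]; j=2 S=101.0068 intr=0.4232 cont=8.6821 V=8.6821[hold]  S*(2)=69.5742
k=1: j=0 S=76.3702 intr=25.0598 cont=25.6978 V=25.6978[hold]; j=1 S=92.0185 intr=9.4115 cont=14.0983 V=14.0983[hold]  S*(1)=-
k=0: j=0 S=83.8300 intr=17.6000 cont=20.0405 V=20.0405[hold]  S*(0)=-

price = 20.0405
boundary = - - 69.5742 63.3830 69.5742 76.3702 83.8300
tree:
20.0405
25.6978 14.0983
31.8558 19.2423 8.6821
38.0470 25.2910 12.8821 4.2509
43.6873 31.8558 18.4022 7.0627 1.2793
48.8257 38.0470 25.0598 11.3927 2.4881 0.0000
53.5068 43.6873 31.8558 17.6000 4.8390 0.0000 0.0000
57.7714 48.8257 38.0470 25.0598 9.4115 0.0000 0.0000 0.0000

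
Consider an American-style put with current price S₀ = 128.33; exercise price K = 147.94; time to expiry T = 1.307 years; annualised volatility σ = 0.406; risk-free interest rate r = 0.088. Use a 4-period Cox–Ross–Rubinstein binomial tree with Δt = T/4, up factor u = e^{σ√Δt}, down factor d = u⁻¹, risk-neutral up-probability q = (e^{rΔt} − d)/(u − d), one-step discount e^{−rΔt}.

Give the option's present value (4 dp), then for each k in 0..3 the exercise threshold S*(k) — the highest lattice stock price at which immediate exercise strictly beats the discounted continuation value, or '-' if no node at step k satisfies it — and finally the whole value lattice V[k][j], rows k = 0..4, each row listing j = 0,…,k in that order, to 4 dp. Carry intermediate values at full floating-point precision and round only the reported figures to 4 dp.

Δt=0.32675  u=1.26122  d=0.79288  q=0.50453  discount=0.97166
step 4 (expiry): payoffs max(K−S,0) = 97.2214 67.2633 19.6100 0.0000 0.0000
step 3: (k=3,j=0): S=63.9673, (K−S)⁺=83.9727, hold=79.7795 ⇒ V=83.9727 exercise | (k=3,j=1): S=101.7508, (K−S)⁺=46.1892, hold=41.9959 ⇒ V=46.1892 exercise | (k=3,j=2): S=161.8521, (K−S)⁺=0.0000, hold=9.4408 ⇒ V=9.4408 continue | (k=3,j=3): S=257.4534, (K−S)⁺=0.0000, hold=0.0000 ⇒ V=0.0000 continue  boundary S*=101.7508
step 2: (k=2,j=0): S=80.6767, (K−S)⁺=67.2633, hold=63.0701 ⇒ V=67.2633 exercise | (k=2,j=1): S=128.3300, (K−S)⁺=19.6100, hold=26.8649 ⇒ V=26.8649 continue | (k=2,j=2): S=204.1308, (K−S)⁺=0.0000, hold=4.5451 ⇒ V=4.5451 continue  boundary S*=80.6767
step 1: (k=1,j=0): S=101.7508, (K−S)⁺=46.1892, hold=45.5524 ⇒ V=46.1892 exercise | (k=1,j=1): S=161.8521, (K−S)⁺=0.0000, hold=15.1617 ⇒ V=15.1617 continue  boundary S*=101.7508
step 0: (k=0,j=0): S=128.3300, (K−S)⁺=19.6100, hold=29.6694 ⇒ V=29.6694 continue  boundary S*=-

price = 29.6694
boundary = - 101.7508 80.6767 101.7508
tree:
29.6694
46.1892 15.1617
67.2633 26.8649 4.5451
83.9727 46.1892 9.4408 0.0000
97.2214 67.2633 19.6100 0.0000 0.0000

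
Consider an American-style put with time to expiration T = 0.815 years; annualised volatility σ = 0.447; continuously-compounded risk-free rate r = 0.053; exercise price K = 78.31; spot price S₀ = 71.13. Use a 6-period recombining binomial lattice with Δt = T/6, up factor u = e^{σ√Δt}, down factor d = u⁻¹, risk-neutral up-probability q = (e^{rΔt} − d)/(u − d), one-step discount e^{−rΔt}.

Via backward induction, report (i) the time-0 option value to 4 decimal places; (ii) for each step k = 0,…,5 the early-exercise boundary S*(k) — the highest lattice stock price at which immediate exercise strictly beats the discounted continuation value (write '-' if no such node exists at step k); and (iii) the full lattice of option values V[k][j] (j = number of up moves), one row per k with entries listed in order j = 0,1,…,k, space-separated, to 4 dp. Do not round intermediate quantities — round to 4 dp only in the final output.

Δt=0.13583, u=1.17909, d=0.84811, q=0.48074, disc=e^(-rΔt)=0.99283
k=6 terminal: V=max(K-S,0) → 51.8392 41.5088 27.1468 7.1800 0.0000 0.0000 0.0000
k=5: j=0 S=31.2115 intr=47.0985 cont=46.5367 V=47.0985[EX]; j=1 S=43.3920 intr=34.9180 cont=34.3562 V=34.9180[EX]; j=2 S=60.3261 intr=17.9839 cont=17.4222 V=17.9839[EX]; j=3 S=83.8688 intr=0.0000 cont=3.7016 V=3.7016[hold]; j=4 S=116.5992 intr=0.0000 cont=0.0000 V=0.0000[hold]; j=5 S=162.1029 intr=0.0000 cont=0.0000 V=0.0000[hold]  S*(5)=60.3261
k=4: j=0 S=36.8012 intr=41.5088 cont=40.9470 V=41.5088[EX]; j=1 S=51.1632 intr=27.1468 cont=26.5851 V=27.1468[EX]; j=2 S=71.1300 intr=7.1800 cont=11.0381 V=11.0381[hold]; j=3 S=98.8890 intr=0.0000 cont=1.9083 V=1.9083[hold]; j=4 S=137.4812 intr=0.0000 cont=0.0000 V=0.0000[hold]  S*(4)=51.1632
k=3: j=0 S=43.3920 intr=34.9180 cont=34.3562 V=34.9180[EX]; j=1 S=60.3261 intr=17.9839 cont=19.2636 V=19.2636[hold]; j=2 S=83.8688 intr=0.0000 cont=6.6014 V=6.6014[hold]; j=3 S=116.5992 intr=0.0000 cont=0.9838 V=0.9838[hold]  S*(3)=43.3920
k=2: j=0 S=51.1632 intr=27.1468 cont=27.1958 V=27.1958[hold]; j=1 S=71.1300 intr=7.1800 cont=13.0819 V=13.0819[hold]; j=2 S=98.8890 intr=0.0000 cont=3.8728 V=3.8728[hold]  S*(2)=-
k=1: j=0 S=60.3261 intr=17.9839 cont=20.2643 V=20.2643[hold]; j=1 S=83.8688 intr=0.0000 cont=8.5927 V=8.5927[hold]  S*(1)=-
k=0: j=0 S=71.1300 intr=7.1800 cont=14.5482 V=14.5482[hold]  S*(0)=-

price = 14.5482
boundary = - - - 43.3920 51.1632 60.3261
tree:
14.5482
20.2643 8.5927
27.1958 13.0819 3.8728
34.9180 19.2636 6.6014 0.9838
41.5088 27.1468 11.0381 1.9083 0.0000
47.0985 34.9180 17.9839 3.7016 0.0000 0.0000
51.8392 41.5088 27.1468 7.1800 0.0000 0.0000 0.0000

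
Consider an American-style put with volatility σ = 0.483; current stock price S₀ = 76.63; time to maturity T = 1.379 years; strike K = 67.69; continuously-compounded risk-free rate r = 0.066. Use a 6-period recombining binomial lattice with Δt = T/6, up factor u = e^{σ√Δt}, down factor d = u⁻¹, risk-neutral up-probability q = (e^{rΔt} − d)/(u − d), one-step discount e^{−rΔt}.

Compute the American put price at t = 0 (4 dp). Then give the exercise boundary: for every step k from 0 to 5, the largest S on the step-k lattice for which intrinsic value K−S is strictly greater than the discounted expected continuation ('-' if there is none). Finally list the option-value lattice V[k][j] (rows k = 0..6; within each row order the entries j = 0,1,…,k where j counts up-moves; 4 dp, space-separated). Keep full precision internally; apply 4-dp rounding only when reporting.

price = 9.7608
boundary = - - - 38.2569 30.3492 38.2569
tree:
9.7608
14.6196 4.7063
21.1774 7.8441 1.3908
29.4331 12.7370 2.6901 0.0000
37.3408 19.9265 5.2031 0.0000 0.0000
43.6140 29.4331 10.0637 0.0000 0.0000 0.0000
48.5905 37.3408 19.4649 0.0000 0.0000 0.0000 0.0000

params: Δt=0.22983 u=1.26056 d=0.79330 q=0.47508 e^(-rΔt)=0.98495
t_6 payoffs: 48.5905 37.3408 19.4649 0.0000 0.0000 0.0000 0.0000
t_5: node(5,0) S=24.0760 payoff=43.6140 vs cont=42.5950 → 43.6140 [stop]  node(5,1) S=38.2569 payoff=29.4331 vs cont=28.4140 → 29.4331 [stop]  node(5,2) S=60.7905 payoff=6.8995 vs cont=10.0637 → 10.0637 [wait]  node(5,3) S=96.5966 payoff=0.0000 vs cont=0.0000 → 0.0000 [wait]  node(5,4) S=153.4927 payoff=0.0000 vs cont=0.0000 → 0.0000 [wait]  node(5,5) S=243.9010 payoff=0.0000 vs cont=0.0000 → 0.0000 [wait]  ⇒ S*(5)=38.2569
t_4: node(4,0) S=30.3492 payoff=37.3408 vs cont=36.3218 → 37.3408 [stop]  node(4,1) S=48.2251 payoff=19.4649 vs cont=19.9265 → 19.9265 [wait]  node(4,2) S=76.6300 payoff=0.0000 vs cont=5.2031 → 5.2031 [wait]  node(4,3) S=121.7656 payoff=0.0000 vs cont=0.0000 → 0.0000 [wait]  node(4,4) S=193.4865 payoff=0.0000 vs cont=0.0000 → 0.0000 [wait]  ⇒ S*(4)=30.3492
t_3: node(3,0) S=38.2569 payoff=29.4331 vs cont=28.6300 → 29.4331 [stop]  node(3,1) S=60.7905 payoff=6.8995 vs cont=12.7370 → 12.7370 [wait]  node(3,2) S=96.5966 payoff=0.0000 vs cont=2.6901 → 2.6901 [wait]  node(3,3) S=153.4927 payoff=0.0000 vs cont=0.0000 → 0.0000 [wait]  ⇒ S*(3)=38.2569
t_2: node(2,0) S=48.2251 payoff=19.4649 vs cont=21.1774 → 21.1774 [wait]  node(2,1) S=76.6300 payoff=0.0000 vs cont=7.8441 → 7.8441 [wait]  node(2,2) S=121.7656 payoff=0.0000 vs cont=1.3908 → 1.3908 [wait]  ⇒ S*(2)=-
t_1: node(1,0) S=60.7905 payoff=6.8995 vs cont=14.6196 → 14.6196 [wait]  node(1,1) S=96.5966 payoff=0.0000 vs cont=4.7063 → 4.7063 [wait]  ⇒ S*(1)=-
t_0: node(0,0) S=76.6300 payoff=0.0000 vs cont=9.7608 → 9.7608 [wait]  ⇒ S*(0)=-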